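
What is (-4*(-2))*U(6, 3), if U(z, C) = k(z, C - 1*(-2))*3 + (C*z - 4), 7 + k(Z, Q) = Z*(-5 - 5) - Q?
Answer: -1616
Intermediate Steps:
k(Z, Q) = -7 - Q - 10*Z (k(Z, Q) = -7 + (Z*(-5 - 5) - Q) = -7 + (Z*(-10) - Q) = -7 + (-10*Z - Q) = -7 + (-Q - 10*Z) = -7 - Q - 10*Z)
U(z, C) = -31 - 30*z - 3*C + C*z (U(z, C) = (-7 - (C - 1*(-2)) - 10*z)*3 + (C*z - 4) = (-7 - (C + 2) - 10*z)*3 + (-4 + C*z) = (-7 - (2 + C) - 10*z)*3 + (-4 + C*z) = (-7 + (-2 - C) - 10*z)*3 + (-4 + C*z) = (-9 - C - 10*z)*3 + (-4 + C*z) = (-27 - 30*z - 3*C) + (-4 + C*z) = -31 - 30*z - 3*C + C*z)
(-4*(-2))*U(6, 3) = (-4*(-2))*(-31 - 30*6 - 3*3 + 3*6) = 8*(-31 - 180 - 9 + 18) = 8*(-202) = -1616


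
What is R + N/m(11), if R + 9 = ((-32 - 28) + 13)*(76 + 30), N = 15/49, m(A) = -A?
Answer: -2690164/539 ≈ -4991.0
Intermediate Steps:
N = 15/49 (N = 15*(1/49) = 15/49 ≈ 0.30612)
R = -4991 (R = -9 + ((-32 - 28) + 13)*(76 + 30) = -9 + (-60 + 13)*106 = -9 - 47*106 = -9 - 4982 = -4991)
R + N/m(11) = -4991 + (15/49)/(-1*11) = -4991 + (15/49)/(-11) = -4991 - 1/11*15/49 = -4991 - 15/539 = -2690164/539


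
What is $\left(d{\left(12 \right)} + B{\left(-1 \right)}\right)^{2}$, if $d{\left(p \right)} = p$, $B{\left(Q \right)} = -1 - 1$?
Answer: $100$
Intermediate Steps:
$B{\left(Q \right)} = -2$ ($B{\left(Q \right)} = -1 - 1 = -2$)
$\left(d{\left(12 \right)} + B{\left(-1 \right)}\right)^{2} = \left(12 - 2\right)^{2} = 10^{2} = 100$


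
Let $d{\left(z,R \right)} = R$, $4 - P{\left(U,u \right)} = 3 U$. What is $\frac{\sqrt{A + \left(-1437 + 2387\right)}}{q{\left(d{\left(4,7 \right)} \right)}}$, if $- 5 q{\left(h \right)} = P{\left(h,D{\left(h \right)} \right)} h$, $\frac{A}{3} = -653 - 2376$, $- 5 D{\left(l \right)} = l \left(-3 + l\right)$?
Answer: $\frac{5 i \sqrt{8137}}{119} \approx 3.7901 i$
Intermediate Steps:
$D{\left(l \right)} = - \frac{l \left(-3 + l\right)}{5}$
$A = -9087$ ($A = 3 \left(-653 - 2376\right) = 3 \left(-3029\right) = -9087$)
$P{\left(U,u \right)} = 4 - 3 U$
$q{\left(h \right)} = - \frac{h \left(4 - 3 h\right)}{5}$ ($q{\left(h \right)} = - \frac{\left(4 - 3 h\right) h}{5} = - \frac{h \left(4 - 3 h\right)}{5}$)
$\frac{\sqrt{A + \left(-1437 + 2387\right)}}{q{\left(d{\left(4,7 \right)} \right)}} = \frac{\sqrt{-9087 + \left(-1437 + 2387\right)}}{\frac{1}{5} \cdot 7 \left(-4 + 3 \cdot 7\right)} = \frac{\sqrt{-9087 + 950}}{\frac{1}{5} \cdot 7 \left(-4 + 21\right)} = \frac{\sqrt{-8137}}{\frac{1}{5} \cdot 7 \cdot 17} = \frac{i \sqrt{8137}}{\frac{119}{5}} = i \sqrt{8137} \cdot \frac{5}{119} = \frac{5 i \sqrt{8137}}{119}$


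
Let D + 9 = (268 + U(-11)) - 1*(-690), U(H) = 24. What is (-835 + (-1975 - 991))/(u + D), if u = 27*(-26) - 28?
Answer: -1267/81 ≈ -15.642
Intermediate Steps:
u = -730 (u = -702 - 28 = -730)
D = 973 (D = -9 + ((268 + 24) - 1*(-690)) = -9 + (292 + 690) = -9 + 982 = 973)
(-835 + (-1975 - 991))/(u + D) = (-835 + (-1975 - 991))/(-730 + 973) = (-835 - 2966)/243 = -3801*1/243 = -1267/81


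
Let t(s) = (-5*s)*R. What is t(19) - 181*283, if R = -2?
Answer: -51033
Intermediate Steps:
t(s) = 10*s (t(s) = -5*s*(-2) = 10*s)
t(19) - 181*283 = 10*19 - 181*283 = 190 - 51223 = -51033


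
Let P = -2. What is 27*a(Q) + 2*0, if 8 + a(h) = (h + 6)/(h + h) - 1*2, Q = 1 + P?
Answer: -675/2 ≈ -337.50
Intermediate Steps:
Q = -1 (Q = 1 - 2 = -1)
a(h) = -10 + (6 + h)/(2*h) (a(h) = -8 + ((h + 6)/(h + h) - 1*2) = -8 + ((6 + h)/((2*h)) - 2) = -8 + ((6 + h)*(1/(2*h)) - 2) = -8 + ((6 + h)/(2*h) - 2) = -8 + (-2 + (6 + h)/(2*h)) = -10 + (6 + h)/(2*h))
27*a(Q) + 2*0 = 27*(-19/2 + 3/(-1)) + 2*0 = 27*(-19/2 + 3*(-1)) + 0 = 27*(-19/2 - 3) + 0 = 27*(-25/2) + 0 = -675/2 + 0 = -675/2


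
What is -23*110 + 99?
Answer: -2431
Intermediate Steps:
-23*110 + 99 = -2530 + 99 = -2431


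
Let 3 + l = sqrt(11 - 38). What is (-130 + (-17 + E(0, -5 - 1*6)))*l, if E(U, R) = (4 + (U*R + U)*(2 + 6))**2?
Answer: 393 - 393*I*sqrt(3) ≈ 393.0 - 680.7*I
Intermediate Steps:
l = -3 + 3*I*sqrt(3) (l = -3 + sqrt(11 - 38) = -3 + sqrt(-27) = -3 + 3*I*sqrt(3) ≈ -3.0 + 5.1962*I)
E(U, R) = (4 + 8*U + 8*R*U)**2 (E(U, R) = (4 + (R*U + U)*8)**2 = (4 + (U + R*U)*8)**2 = (4 + (8*U + 8*R*U))**2 = (4 + 8*U + 8*R*U)**2)
(-130 + (-17 + E(0, -5 - 1*6)))*l = (-130 + (-17 + 16*(1 + 2*0 + 2*(-5 - 1*6)*0)**2))*(-3 + 3*I*sqrt(3)) = (-130 + (-17 + 16*(1 + 0 + 2*(-5 - 6)*0)**2))*(-3 + 3*I*sqrt(3)) = (-130 + (-17 + 16*(1 + 0 + 2*(-11)*0)**2))*(-3 + 3*I*sqrt(3)) = (-130 + (-17 + 16*(1 + 0 + 0)**2))*(-3 + 3*I*sqrt(3)) = (-130 + (-17 + 16*1**2))*(-3 + 3*I*sqrt(3)) = (-130 + (-17 + 16*1))*(-3 + 3*I*sqrt(3)) = (-130 + (-17 + 16))*(-3 + 3*I*sqrt(3)) = (-130 - 1)*(-3 + 3*I*sqrt(3)) = -131*(-3 + 3*I*sqrt(3)) = 393 - 393*I*sqrt(3)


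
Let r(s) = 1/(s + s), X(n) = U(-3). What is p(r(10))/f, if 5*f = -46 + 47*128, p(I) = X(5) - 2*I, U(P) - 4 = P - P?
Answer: 13/3980 ≈ 0.0032663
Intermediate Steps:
U(P) = 4 (U(P) = 4 + (P - P) = 4 + 0 = 4)
X(n) = 4
r(s) = 1/(2*s)
p(I) = 4 - 2*I
f = 1194 (f = (-46 + 47*128)/5 = (-46 + 6016)/5 = (⅕)*5970 = 1194)
p(r(10))/f = (4 - 1/10)/1194 = (4 - 1/10)*(1/1194) = (4 - 2*1/20)*(1/1194) = (4 - ⅒)*(1/1194) = (39/10)*(1/1194) = 13/3980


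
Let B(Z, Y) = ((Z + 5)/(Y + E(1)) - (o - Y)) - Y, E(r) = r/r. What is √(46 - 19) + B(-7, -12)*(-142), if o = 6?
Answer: 9088/11 + 3*√3 ≈ 831.38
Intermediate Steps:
E(r) = 1
B(Z, Y) = -6 + (5 + Z)/(1 + Y) (B(Z, Y) = ((Z + 5)/(Y + 1) - (6 - Y)) - Y = ((5 + Z)/(1 + Y) + (-6 + Y)) - Y = (-6 + Y + (5 + Z)/(1 + Y)) - Y = -6 + (5 + Z)/(1 + Y))
√(46 - 19) + B(-7, -12)*(-142) = √(46 - 19) + ((-1 - 7 - 6*(-12))/(1 - 12))*(-142) = √27 + ((-1 - 7 + 72)/(-11))*(-142) = 3*√3 - 1/11*64*(-142) = 3*√3 - 64/11*(-142) = 3*√3 + 9088/11 = 9088/11 + 3*√3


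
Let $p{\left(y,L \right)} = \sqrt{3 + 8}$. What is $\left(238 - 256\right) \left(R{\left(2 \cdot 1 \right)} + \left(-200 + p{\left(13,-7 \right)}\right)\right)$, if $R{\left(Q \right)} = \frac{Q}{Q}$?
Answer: $3582 - 18 \sqrt{11} \approx 3522.3$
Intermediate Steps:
$p{\left(y,L \right)} = \sqrt{11}$
$R{\left(Q \right)} = 1$
$\left(238 - 256\right) \left(R{\left(2 \cdot 1 \right)} + \left(-200 + p{\left(13,-7 \right)}\right)\right) = \left(238 - 256\right) \left(1 - \left(200 - \sqrt{11}\right)\right) = \left(238 - 256\right) \left(-199 + \sqrt{11}\right) = - 18 \left(-199 + \sqrt{11}\right) = 3582 - 18 \sqrt{11}$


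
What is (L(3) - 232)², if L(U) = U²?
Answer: 49729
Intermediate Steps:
(L(3) - 232)² = (3² - 232)² = (9 - 232)² = (-223)² = 49729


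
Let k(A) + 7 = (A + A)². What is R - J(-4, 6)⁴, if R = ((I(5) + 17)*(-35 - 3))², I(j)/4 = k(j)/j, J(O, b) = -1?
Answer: 301577931/25 ≈ 1.2063e+7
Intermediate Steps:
k(A) = -7 + 4*A² (k(A) = -7 + (A + A)² = -7 + (2*A)² = -7 + 4*A²)
I(j) = 4*(-7 + 4*j²)/j (I(j) = 4*((-7 + 4*j²)/j) = 4*(-7 + 4*j²)/j)
R = 301577956/25 (R = (((-28/5 + 16*5) + 17)*(-35 - 3))² = (((-28*⅕ + 80) + 17)*(-38))² = (((-28/5 + 80) + 17)*(-38))² = ((372/5 + 17)*(-38))² = ((457/5)*(-38))² = (-17366/5)² = 301577956/25 ≈ 1.2063e+7)
R - J(-4, 6)⁴ = 301577956/25 - 1*(-1)⁴ = 301577956/25 - 1*1 = 301577956/25 - 1 = 301577931/25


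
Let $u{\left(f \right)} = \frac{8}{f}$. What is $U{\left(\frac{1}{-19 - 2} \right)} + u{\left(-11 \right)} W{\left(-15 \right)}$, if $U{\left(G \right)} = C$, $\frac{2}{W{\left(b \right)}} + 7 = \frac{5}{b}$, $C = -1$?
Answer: $- \frac{97}{121} \approx -0.80165$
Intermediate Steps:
$W{\left(b \right)} = \frac{2}{-7 + \frac{5}{b}}$
$U{\left(G \right)} = -1$
$U{\left(\frac{1}{-19 - 2} \right)} + u{\left(-11 \right)} W{\left(-15 \right)} = -1 + \frac{8}{-11} \left(\left(-2\right) \left(-15\right) \frac{1}{-5 + 7 \left(-15\right)}\right) = -1 + 8 \left(- \frac{1}{11}\right) \left(\left(-2\right) \left(-15\right) \frac{1}{-5 - 105}\right) = -1 - \frac{8 \left(\left(-2\right) \left(-15\right) \frac{1}{-110}\right)}{11} = -1 - \frac{8 \left(\left(-2\right) \left(-15\right) \left(- \frac{1}{110}\right)\right)}{11} = -1 - - \frac{24}{121} = -1 + \frac{24}{121} = - \frac{97}{121}$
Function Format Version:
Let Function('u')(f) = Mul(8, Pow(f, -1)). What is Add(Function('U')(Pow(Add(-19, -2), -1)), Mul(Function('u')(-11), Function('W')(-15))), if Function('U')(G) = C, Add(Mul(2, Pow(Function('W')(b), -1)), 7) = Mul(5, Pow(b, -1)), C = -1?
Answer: Rational(-97, 121) ≈ -0.80165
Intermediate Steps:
Function('W')(b) = Mul(2, Pow(Add(-7, Mul(5, Pow(b, -1))), -1))
Function('U')(G) = -1
Add(Function('U')(Pow(Add(-19, -2), -1)), Mul(Function('u')(-11), Function('W')(-15))) = Add(-1, Mul(Mul(8, Pow(-11, -1)), Mul(-2, -15, Pow(Add(-5, Mul(7, -15)), -1)))) = Add(-1, Mul(Mul(8, Rational(-1, 11)), Mul(-2, -15, Pow(Add(-5, -105), -1)))) = Add(-1, Mul(Rational(-8, 11), Mul(-2, -15, Pow(-110, -1)))) = Add(-1, Mul(Rational(-8, 11), Mul(-2, -15, Rational(-1, 110)))) = Add(-1, Mul(Rational(-8, 11), Rational(-3, 11))) = Add(-1, Rational(24, 121)) = Rational(-97, 121)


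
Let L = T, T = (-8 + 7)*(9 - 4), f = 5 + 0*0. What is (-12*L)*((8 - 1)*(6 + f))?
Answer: 4620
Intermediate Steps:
f = 5 (f = 5 + 0 = 5)
T = -5 (T = -1*5 = -5)
L = -5
(-12*L)*((8 - 1)*(6 + f)) = (-12*(-5))*((8 - 1)*(6 + 5)) = 60*(7*11) = 60*77 = 4620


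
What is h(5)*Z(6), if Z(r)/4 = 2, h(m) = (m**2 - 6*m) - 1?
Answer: -48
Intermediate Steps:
h(m) = -1 + m**2 - 6*m
Z(r) = 8 (Z(r) = 4*2 = 8)
h(5)*Z(6) = (-1 + 5**2 - 6*5)*8 = (-1 + 25 - 30)*8 = -6*8 = -48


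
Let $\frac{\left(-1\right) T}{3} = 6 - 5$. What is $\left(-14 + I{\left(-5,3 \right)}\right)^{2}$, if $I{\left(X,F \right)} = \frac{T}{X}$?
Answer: $\frac{4489}{25} \approx 179.56$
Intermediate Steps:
$T = -3$ ($T = - 3 \left(6 - 5\right) = \left(-3\right) 1 = -3$)
$I{\left(X,F \right)} = - \frac{3}{X}$
$\left(-14 + I{\left(-5,3 \right)}\right)^{2} = \left(-14 - \frac{3}{-5}\right)^{2} = \left(-14 - - \frac{3}{5}\right)^{2} = \left(-14 + \frac{3}{5}\right)^{2} = \left(- \frac{67}{5}\right)^{2} = \frac{4489}{25}$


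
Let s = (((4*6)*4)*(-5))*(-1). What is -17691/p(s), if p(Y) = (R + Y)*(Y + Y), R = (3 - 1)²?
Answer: -5897/154880 ≈ -0.038075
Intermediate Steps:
R = 4 (R = 2² = 4)
s = 480 (s = ((24*4)*(-5))*(-1) = (96*(-5))*(-1) = -480*(-1) = 480)
p(Y) = 2*Y*(4 + Y) (p(Y) = (4 + Y)*(Y + Y) = (4 + Y)*(2*Y) = 2*Y*(4 + Y))
-17691/p(s) = -17691*1/(960*(4 + 480)) = -17691/(2*480*484) = -17691/464640 = -17691*1/464640 = -5897/154880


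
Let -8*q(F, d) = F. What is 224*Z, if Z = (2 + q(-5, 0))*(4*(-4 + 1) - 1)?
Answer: -7644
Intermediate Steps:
q(F, d) = -F/8
Z = -273/8 (Z = (2 - 1/8*(-5))*(4*(-4 + 1) - 1) = (2 + 5/8)*(4*(-3) - 1) = 21*(-12 - 1)/8 = (21/8)*(-13) = -273/8 ≈ -34.125)
224*Z = 224*(-273/8) = -7644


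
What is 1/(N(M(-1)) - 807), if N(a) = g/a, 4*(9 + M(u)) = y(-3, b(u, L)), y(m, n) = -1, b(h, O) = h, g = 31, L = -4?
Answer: -37/29983 ≈ -0.0012340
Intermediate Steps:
M(u) = -37/4 (M(u) = -9 + (¼)*(-1) = -9 - ¼ = -37/4)
N(a) = 31/a
1/(N(M(-1)) - 807) = 1/(31/(-37/4) - 807) = 1/(31*(-4/37) - 807) = 1/(-124/37 - 807) = 1/(-29983/37) = -37/29983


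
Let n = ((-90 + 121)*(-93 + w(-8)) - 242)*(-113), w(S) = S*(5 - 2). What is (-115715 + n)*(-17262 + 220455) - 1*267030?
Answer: 65322624996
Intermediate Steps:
w(S) = 3*S (w(S) = S*3 = 3*S)
n = 437197 (n = ((-90 + 121)*(-93 + 3*(-8)) - 242)*(-113) = (31*(-93 - 24) - 242)*(-113) = (31*(-117) - 242)*(-113) = (-3627 - 242)*(-113) = -3869*(-113) = 437197)
(-115715 + n)*(-17262 + 220455) - 1*267030 = (-115715 + 437197)*(-17262 + 220455) - 1*267030 = 321482*203193 - 267030 = 65322892026 - 267030 = 65322624996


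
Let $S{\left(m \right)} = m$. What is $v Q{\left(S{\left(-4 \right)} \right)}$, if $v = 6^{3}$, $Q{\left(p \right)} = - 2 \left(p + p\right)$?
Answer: $3456$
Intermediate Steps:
$Q{\left(p \right)} = - 4 p$ ($Q{\left(p \right)} = - 2 \cdot 2 p = - 4 p$)
$v = 216$
$v Q{\left(S{\left(-4 \right)} \right)} = 216 \left(\left(-4\right) \left(-4\right)\right) = 216 \cdot 16 = 3456$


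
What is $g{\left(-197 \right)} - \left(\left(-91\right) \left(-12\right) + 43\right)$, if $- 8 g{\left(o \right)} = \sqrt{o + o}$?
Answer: $-1135 - \frac{i \sqrt{394}}{8} \approx -1135.0 - 2.4812 i$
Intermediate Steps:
$g{\left(o \right)} = - \frac{\sqrt{2} \sqrt{o}}{8}$ ($g{\left(o \right)} = - \frac{\sqrt{o + o}}{8} = - \frac{\sqrt{2 o}}{8} = - \frac{\sqrt{2} \sqrt{o}}{8}$)
$g{\left(-197 \right)} - \left(\left(-91\right) \left(-12\right) + 43\right) = - \frac{\sqrt{2} \sqrt{-197}}{8} - \left(\left(-91\right) \left(-12\right) + 43\right) = - \frac{\sqrt{2} i \sqrt{197}}{8} - \left(1092 + 43\right) = - \frac{i \sqrt{394}}{8} - 1135 = -1135 - \frac{i \sqrt{394}}{8}$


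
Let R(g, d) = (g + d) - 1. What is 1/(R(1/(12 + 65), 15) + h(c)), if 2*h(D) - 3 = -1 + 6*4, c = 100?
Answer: 77/2080 ≈ 0.037019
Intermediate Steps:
R(g, d) = -1 + d + g (R(g, d) = (d + g) - 1 = -1 + d + g)
h(D) = 13 (h(D) = 3/2 + (-1 + 6*4)/2 = 3/2 + (-1 + 24)/2 = 3/2 + (1/2)*23 = 3/2 + 23/2 = 13)
1/(R(1/(12 + 65), 15) + h(c)) = 1/((-1 + 15 + 1/(12 + 65)) + 13) = 1/((-1 + 15 + 1/77) + 13) = 1/(1079/77 + 13) = 1/(2080/77) = 77/2080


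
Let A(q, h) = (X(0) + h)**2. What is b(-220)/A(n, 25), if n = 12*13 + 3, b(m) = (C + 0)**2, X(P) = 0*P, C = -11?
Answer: 121/625 ≈ 0.19360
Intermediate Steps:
X(P) = 0
b(m) = 121 (b(m) = (-11 + 0)**2 = (-11)**2 = 121)
n = 159 (n = 156 + 3 = 159)
A(q, h) = h**2 (A(q, h) = (0 + h)**2 = h**2)
b(-220)/A(n, 25) = 121/(25**2) = 121/625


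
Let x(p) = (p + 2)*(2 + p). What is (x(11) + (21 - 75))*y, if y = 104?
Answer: 11960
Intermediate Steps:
x(p) = (2 + p)² (x(p) = (2 + p)*(2 + p) = (2 + p)²)
(x(11) + (21 - 75))*y = ((2 + 11)² + (21 - 75))*104 = (13² - 54)*104 = (169 - 54)*104 = 115*104 = 11960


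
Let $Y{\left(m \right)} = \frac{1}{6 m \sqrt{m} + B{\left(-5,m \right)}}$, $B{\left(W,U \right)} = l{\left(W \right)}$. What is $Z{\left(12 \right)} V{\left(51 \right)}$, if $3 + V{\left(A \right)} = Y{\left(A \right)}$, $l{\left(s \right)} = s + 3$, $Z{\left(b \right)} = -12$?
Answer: $\frac{21489441}{596929} - \frac{459 \sqrt{51}}{596929} \approx 35.995$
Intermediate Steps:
$l{\left(s \right)} = 3 + s$
$B{\left(W,U \right)} = 3 + W$
$Y{\left(m \right)} = \frac{1}{-2 + 6 m^{\frac{3}{2}}}$ ($Y{\left(m \right)} = \frac{1}{6 m \sqrt{m} + \left(3 - 5\right)} = \frac{1}{6 m^{\frac{3}{2}} - 2} = \frac{1}{-2 + 6 m^{\frac{3}{2}}}$)
$V{\left(A \right)} = -3 + \frac{1}{2 \left(-1 + 3 A^{\frac{3}{2}}\right)}$
$Z{\left(12 \right)} V{\left(51 \right)} = - 12 \frac{7 - 18 \cdot 51^{\frac{3}{2}}}{2 \left(-1 + 3 \cdot 51^{\frac{3}{2}}\right)} = - 12 \frac{7 - 18 \cdot 51 \sqrt{51}}{2 \left(-1 + 3 \cdot 51 \sqrt{51}\right)} = - 12 \frac{7 - 918 \sqrt{51}}{2 \left(-1 + 153 \sqrt{51}\right)} = - \frac{6 \left(7 - 918 \sqrt{51}\right)}{-1 + 153 \sqrt{51}}$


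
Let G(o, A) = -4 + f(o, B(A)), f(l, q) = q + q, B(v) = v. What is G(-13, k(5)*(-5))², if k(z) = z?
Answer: 2916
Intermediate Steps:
f(l, q) = 2*q
G(o, A) = -4 + 2*A
G(-13, k(5)*(-5))² = (-4 + 2*(5*(-5)))² = (-4 + 2*(-25))² = (-4 - 50)² = (-54)² = 2916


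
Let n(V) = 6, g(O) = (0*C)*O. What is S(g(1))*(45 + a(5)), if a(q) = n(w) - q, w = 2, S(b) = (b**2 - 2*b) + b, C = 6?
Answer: 0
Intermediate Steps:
g(O) = 0 (g(O) = (0*6)*O = 0*O = 0)
S(b) = b**2 - b
a(q) = 6 - q
S(g(1))*(45 + a(5)) = (0*(-1 + 0))*(45 + (6 - 1*5)) = (0*(-1))*(45 + (6 - 5)) = 0*(45 + 1) = 0*46 = 0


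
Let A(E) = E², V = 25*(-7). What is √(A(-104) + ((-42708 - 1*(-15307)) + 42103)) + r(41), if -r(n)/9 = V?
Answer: 1575 + √25518 ≈ 1734.7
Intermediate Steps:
V = -175
r(n) = 1575 (r(n) = -9*(-175) = 1575)
√(A(-104) + ((-42708 - 1*(-15307)) + 42103)) + r(41) = √((-104)² + ((-42708 - 1*(-15307)) + 42103)) + 1575 = √(10816 + ((-42708 + 15307) + 42103)) + 1575 = √(10816 + (-27401 + 42103)) + 1575 = √(10816 + 14702) + 1575 = √25518 + 1575 = 1575 + √25518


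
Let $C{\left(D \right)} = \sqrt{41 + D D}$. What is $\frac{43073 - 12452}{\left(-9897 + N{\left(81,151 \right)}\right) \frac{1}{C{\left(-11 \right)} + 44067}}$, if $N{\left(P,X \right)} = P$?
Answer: $- \frac{449791869}{3272} - \frac{91863 \sqrt{2}}{3272} \approx -1.3751 \cdot 10^{5}$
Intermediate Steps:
$C{\left(D \right)} = \sqrt{41 + D^{2}}$
$\frac{43073 - 12452}{\left(-9897 + N{\left(81,151 \right)}\right) \frac{1}{C{\left(-11 \right)} + 44067}} = \frac{43073 - 12452}{\left(-9897 + 81\right) \frac{1}{\sqrt{41 + \left(-11\right)^{2}} + 44067}} = \frac{30621}{\left(-9816\right) \frac{1}{\sqrt{41 + 121} + 44067}} = \frac{30621}{\left(-9816\right) \frac{1}{\sqrt{162} + 44067}} = \frac{30621}{\left(-9816\right) \frac{1}{9 \sqrt{2} + 44067}} = \frac{30621}{\left(-9816\right) \frac{1}{44067 + 9 \sqrt{2}}} = 30621 \left(- \frac{14689}{3272} - \frac{3 \sqrt{2}}{3272}\right) = - \frac{449791869}{3272} - \frac{91863 \sqrt{2}}{3272}$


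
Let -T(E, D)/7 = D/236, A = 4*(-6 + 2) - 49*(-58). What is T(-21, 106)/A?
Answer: -371/333468 ≈ -0.0011126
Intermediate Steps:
A = 2826 (A = 4*(-4) + 2842 = -16 + 2842 = 2826)
T(E, D) = -7*D/236
T(-21, 106)/A = -7/236*106/2826 = -371/118*1/2826 = -371/333468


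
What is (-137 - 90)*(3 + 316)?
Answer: -72413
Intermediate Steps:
(-137 - 90)*(3 + 316) = -227*319 = -72413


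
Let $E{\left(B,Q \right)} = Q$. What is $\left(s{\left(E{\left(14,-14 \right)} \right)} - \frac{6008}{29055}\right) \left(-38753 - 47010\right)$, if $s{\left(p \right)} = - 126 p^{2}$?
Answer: $\frac{61539093823744}{29055} \approx 2.118 \cdot 10^{9}$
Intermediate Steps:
$\left(s{\left(E{\left(14,-14 \right)} \right)} - \frac{6008}{29055}\right) \left(-38753 - 47010\right) = \left(- 126 \left(-14\right)^{2} - \frac{6008}{29055}\right) \left(-38753 - 47010\right) = \left(\left(-126\right) 196 - \frac{6008}{29055}\right) \left(-85763\right) = \left(-24696 - \frac{6008}{29055}\right) \left(-85763\right) = \left(- \frac{717548288}{29055}\right) \left(-85763\right) = \frac{61539093823744}{29055}$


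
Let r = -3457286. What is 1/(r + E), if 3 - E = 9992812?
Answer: -1/13450095 ≈ -7.4349e-8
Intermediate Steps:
E = -9992809 (E = 3 - 1*9992812 = 3 - 9992812 = -9992809)
1/(r + E) = 1/(-3457286 - 9992809) = 1/(-13450095) = -1/13450095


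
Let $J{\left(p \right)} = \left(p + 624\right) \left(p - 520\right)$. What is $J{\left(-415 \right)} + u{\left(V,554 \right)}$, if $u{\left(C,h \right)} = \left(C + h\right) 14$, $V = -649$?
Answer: $-196745$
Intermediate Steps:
$u{\left(C,h \right)} = 14 C + 14 h$
$J{\left(p \right)} = \left(-520 + p\right) \left(624 + p\right)$ ($J{\left(p \right)} = \left(624 + p\right) \left(-520 + p\right) = \left(-520 + p\right) \left(624 + p\right)$)
$J{\left(-415 \right)} + u{\left(V,554 \right)} = \left(-324480 + \left(-415\right)^{2} + 104 \left(-415\right)\right) + \left(14 \left(-649\right) + 14 \cdot 554\right) = \left(-324480 + 172225 - 43160\right) + \left(-9086 + 7756\right) = -195415 - 1330 = -196745$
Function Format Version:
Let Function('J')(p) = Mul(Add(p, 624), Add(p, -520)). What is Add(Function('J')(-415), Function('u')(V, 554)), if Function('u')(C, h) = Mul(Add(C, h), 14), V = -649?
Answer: -196745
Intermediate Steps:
Function('u')(C, h) = Add(Mul(14, C), Mul(14, h))
Function('J')(p) = Mul(Add(-520, p), Add(624, p)) (Function('J')(p) = Mul(Add(624, p), Add(-520, p)) = Mul(Add(-520, p), Add(624, p)))
Add(Function('J')(-415), Function('u')(V, 554)) = Add(Add(-324480, Pow(-415, 2), Mul(104, -415)), Add(Mul(14, -649), Mul(14, 554))) = Add(Add(-324480, 172225, -43160), Add(-9086, 7756)) = Add(-195415, -1330) = -196745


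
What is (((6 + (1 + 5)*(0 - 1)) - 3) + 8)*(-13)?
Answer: -65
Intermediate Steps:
(((6 + (1 + 5)*(0 - 1)) - 3) + 8)*(-13) = (((6 + 6*(-1)) - 3) + 8)*(-13) = (((6 - 6) - 3) + 8)*(-13) = ((0 - 3) + 8)*(-13) = (-3 + 8)*(-13) = 5*(-13) = -65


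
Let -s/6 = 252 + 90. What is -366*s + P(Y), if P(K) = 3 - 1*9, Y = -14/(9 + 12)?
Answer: 751026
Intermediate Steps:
Y = -⅔ (Y = -14/21 = -14*1/21 = -⅔ ≈ -0.66667)
P(K) = -6 (P(K) = 3 - 9 = -6)
s = -2052 (s = -6*(252 + 90) = -6*342 = -2052)
-366*s + P(Y) = -366*(-2052) - 6 = 751032 - 6 = 751026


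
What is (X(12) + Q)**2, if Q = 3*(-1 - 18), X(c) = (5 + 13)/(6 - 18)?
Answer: 13689/4 ≈ 3422.3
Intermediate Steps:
X(c) = -3/2 (X(c) = 18/(-12) = 18*(-1/12) = -3/2)
Q = -57 (Q = 3*(-19) = -57)
(X(12) + Q)**2 = (-3/2 - 57)**2 = (-117/2)**2 = 13689/4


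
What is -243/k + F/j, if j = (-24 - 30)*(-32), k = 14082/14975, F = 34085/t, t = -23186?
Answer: -24299249131895/94033512576 ≈ -258.41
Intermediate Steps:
F = -34085/23186 (F = 34085/(-23186) = 34085*(-1/23186) = -34085/23186 ≈ -1.4701)
k = 14082/14975 (k = 14082*(1/14975) = 14082/14975 ≈ 0.94037)
j = 1728 (j = -54*(-32) = 1728)
-243/k + F/j = -243/14082/14975 - 34085/23186/1728 = -243*14975/14082 - 34085/23186*1/1728 = -1212975/4694 - 34085/40065408 = -24299249131895/94033512576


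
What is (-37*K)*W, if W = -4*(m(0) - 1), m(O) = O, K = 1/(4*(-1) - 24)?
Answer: 37/7 ≈ 5.2857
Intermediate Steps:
K = -1/28 (K = 1/(-4 - 24) = 1/(-28) = -1/28 ≈ -0.035714)
W = 4 (W = -4*(0 - 1) = -4*(-1) = 4)
(-37*K)*W = -37*(-1/28)*4 = (37/28)*4 = 37/7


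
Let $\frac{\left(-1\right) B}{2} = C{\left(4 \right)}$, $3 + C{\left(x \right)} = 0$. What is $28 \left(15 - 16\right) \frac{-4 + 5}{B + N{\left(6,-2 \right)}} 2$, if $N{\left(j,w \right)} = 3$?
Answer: $- \frac{56}{9} \approx -6.2222$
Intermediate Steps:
$C{\left(x \right)} = -3$ ($C{\left(x \right)} = -3 + 0 = -3$)
$B = 6$ ($B = \left(-2\right) \left(-3\right) = 6$)
$28 \left(15 - 16\right) \frac{-4 + 5}{B + N{\left(6,-2 \right)}} 2 = 28 \left(15 - 16\right) \frac{-4 + 5}{6 + 3} \cdot 2 = 28 \left(-1\right) 1 \cdot \frac{1}{9} \cdot 2 = - 28 \cdot 1 \cdot \frac{1}{9} \cdot 2 = - 28 \cdot \frac{1}{9} \cdot 2 = \left(-28\right) \frac{2}{9} = - \frac{56}{9}$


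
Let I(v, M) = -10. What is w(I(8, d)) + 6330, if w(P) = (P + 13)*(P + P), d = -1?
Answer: 6270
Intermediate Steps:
w(P) = 2*P*(13 + P) (w(P) = (13 + P)*(2*P) = 2*P*(13 + P))
w(I(8, d)) + 6330 = 2*(-10)*(13 - 10) + 6330 = 2*(-10)*3 + 6330 = -60 + 6330 = 6270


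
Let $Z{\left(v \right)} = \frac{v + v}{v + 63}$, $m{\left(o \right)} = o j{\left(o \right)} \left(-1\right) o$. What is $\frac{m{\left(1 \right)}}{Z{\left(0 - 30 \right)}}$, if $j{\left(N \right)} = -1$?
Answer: $- \frac{11}{20} \approx -0.55$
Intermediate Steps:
$m{\left(o \right)} = o^{2}$ ($m{\left(o \right)} = o \left(-1\right) \left(-1\right) o = - o \left(-1\right) o = o o = o^{2}$)
$Z{\left(v \right)} = \frac{2 v}{63 + v}$
$\frac{m{\left(1 \right)}}{Z{\left(0 - 30 \right)}} = \frac{1^{2}}{2 \left(0 - 30\right) \frac{1}{63 + \left(0 - 30\right)}} = 1 \frac{1}{2 \left(0 - 30\right) \frac{1}{63 + \left(0 - 30\right)}} = 1 \frac{1}{2 \left(-30\right) \frac{1}{63 - 30}} = 1 \frac{1}{2 \left(-30\right) \frac{1}{33}} = 1 \frac{1}{- \frac{20}{11}} = 1 \left(- \frac{11}{20}\right) = - \frac{11}{20}$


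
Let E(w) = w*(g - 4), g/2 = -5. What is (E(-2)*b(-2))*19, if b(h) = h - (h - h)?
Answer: -1064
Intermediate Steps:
g = -10 (g = 2*(-5) = -10)
b(h) = h (b(h) = h - 1*0 = h + 0 = h)
E(w) = -14*w (E(w) = w*(-10 - 4) = w*(-14) = -14*w)
(E(-2)*b(-2))*19 = (-14*(-2)*(-2))*19 = (28*(-2))*19 = -56*19 = -1064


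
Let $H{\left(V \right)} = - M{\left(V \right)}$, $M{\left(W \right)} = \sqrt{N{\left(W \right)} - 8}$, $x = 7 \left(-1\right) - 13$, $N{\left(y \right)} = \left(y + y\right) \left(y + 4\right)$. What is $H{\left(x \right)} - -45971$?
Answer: $45971 - 2 \sqrt{158} \approx 45946.0$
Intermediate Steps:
$N{\left(y \right)} = 2 y \left(4 + y\right)$
$x = -20$ ($x = -7 - 13 = -20$)
$M{\left(W \right)} = \sqrt{-8 + 2 W \left(4 + W\right)}$ ($M{\left(W \right)} = \sqrt{2 W \left(4 + W\right) - 8} = \sqrt{-8 + 2 W \left(4 + W\right)}$)
$H{\left(V \right)} = - \sqrt{2} \sqrt{-4 + V \left(4 + V\right)}$
$H{\left(x \right)} - -45971 = - \sqrt{2} \sqrt{-4 - 20 \left(4 - 20\right)} - -45971 = - \sqrt{2} \sqrt{-4 - -320} + 45971 = - \sqrt{2} \sqrt{-4 + 320} + 45971 = - \sqrt{2} \sqrt{316} + 45971 = - \sqrt{2} \cdot 2 \sqrt{79} + 45971 = - 2 \sqrt{158} + 45971 = 45971 - 2 \sqrt{158}$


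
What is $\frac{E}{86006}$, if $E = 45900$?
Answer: $\frac{22950}{43003} \approx 0.53368$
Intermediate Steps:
$\frac{E}{86006} = \frac{45900}{86006} = 45900 \cdot \frac{1}{86006} = \frac{22950}{43003}$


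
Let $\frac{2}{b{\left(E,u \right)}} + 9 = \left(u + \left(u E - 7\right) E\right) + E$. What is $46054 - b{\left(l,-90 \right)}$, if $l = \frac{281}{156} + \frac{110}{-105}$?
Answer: $\frac{471812724022}{10244769} \approx 46054.0$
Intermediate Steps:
$l = \frac{823}{1092}$ ($l = 281 \cdot \frac{1}{156} + 110 \left(- \frac{1}{105}\right) = \frac{281}{156} - \frac{22}{21} = \frac{823}{1092} \approx 0.75366$)
$b{\left(E,u \right)} = \frac{2}{-9 + E + u + E \left(-7 + E u\right)}$ ($b{\left(E,u \right)} = \frac{2}{-9 + \left(\left(u + \left(u E - 7\right) E\right) + E\right)} = \frac{2}{-9 + \left(\left(u + \left(E u - 7\right) E\right) + E\right)} = \frac{2}{-9 + \left(\left(u + \left(-7 + E u\right) E\right) + E\right)} = \frac{2}{-9 + \left(\left(u + E \left(-7 + E u\right)\right) + E\right)} = \frac{2}{-9 + \left(E + u + E \left(-7 + E u\right)\right)} = \frac{2}{-9 + E + u + E \left(-7 + E u\right)}$)
$46054 - b{\left(l,-90 \right)} = 46054 - \frac{2}{-9 - 90 - \frac{823}{182} - 90 \left(\frac{823}{1092}\right)^{2}} = 46054 - \frac{2}{-9 - 90 - \frac{823}{182} - \frac{3386645}{66248}} = 46054 - \frac{2}{- \frac{10244769}{66248}} = 46054 - 2 \left(- \frac{66248}{10244769}\right) = 46054 - - \frac{132496}{10244769} = 46054 + \frac{132496}{10244769} = \frac{471812724022}{10244769}$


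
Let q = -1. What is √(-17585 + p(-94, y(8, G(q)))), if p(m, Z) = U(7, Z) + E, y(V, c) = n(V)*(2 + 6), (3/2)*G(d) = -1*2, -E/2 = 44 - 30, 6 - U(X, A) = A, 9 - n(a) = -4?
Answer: I*√17711 ≈ 133.08*I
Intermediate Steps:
n(a) = 13 (n(a) = 9 - 1*(-4) = 9 + 4 = 13)
U(X, A) = 6 - A
E = -28 (E = -2*(44 - 30) = -2*14 = -28)
G(d) = -4/3 (G(d) = 2*(-1*2)/3 = (⅔)*(-2) = -4/3)
y(V, c) = 104 (y(V, c) = 13*(2 + 6) = 13*8 = 104)
p(m, Z) = -22 - Z (p(m, Z) = (6 - Z) - 28 = -22 - Z)
√(-17585 + p(-94, y(8, G(q)))) = √(-17585 + (-22 - 1*104)) = √(-17585 + (-22 - 104)) = √(-17585 - 126) = √(-17711) = I*√17711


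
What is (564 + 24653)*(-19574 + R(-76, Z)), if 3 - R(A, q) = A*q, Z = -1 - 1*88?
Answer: -664089695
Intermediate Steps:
Z = -89 (Z = -1 - 88 = -89)
R(A, q) = 3 - A*q
(564 + 24653)*(-19574 + R(-76, Z)) = (564 + 24653)*(-19574 + (3 - 1*(-76)*(-89))) = 25217*(-19574 + (3 - 6764)) = 25217*(-19574 - 6761) = 25217*(-26335) = -664089695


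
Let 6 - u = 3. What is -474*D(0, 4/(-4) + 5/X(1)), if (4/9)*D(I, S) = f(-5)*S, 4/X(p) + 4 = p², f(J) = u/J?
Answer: -121581/40 ≈ -3039.5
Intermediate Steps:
u = 3 (u = 6 - 1*3 = 6 - 3 = 3)
f(J) = 3/J
X(p) = 4/(-4 + p²)
D(I, S) = -27*S/20 (D(I, S) = 9*((3/(-5))*S)/4 = 9*((3*(-⅕))*S)/4 = 9*(-3*S/5)/4 = -27*S/20)
-474*D(0, 4/(-4) + 5/X(1)) = -(-6399)*(4/(-4) + 5/((4/(-4 + 1²))))/10 = -(-6399)*(4*(-¼) + 5/((4/(-4 + 1))))/10 = -(-6399)*(-1 + 5/((4/(-3))))/10 = -(-6399)*(-1 + 5/((4*(-⅓))))/10 = -(-6399)*(-1 + 5/(-4/3))/10 = -(-6399)*(-1 + 5*(-¾))/10 = -(-6399)*(-1 - 15/4)/10 = -(-6399)*(-19)/(10*4) = -474*513/80 = -121581/40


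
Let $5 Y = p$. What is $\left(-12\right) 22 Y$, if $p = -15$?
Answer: $792$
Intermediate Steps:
$Y = -3$ ($Y = \frac{1}{5} \left(-15\right) = -3$)
$\left(-12\right) 22 Y = \left(-12\right) 22 \left(-3\right) = \left(-264\right) \left(-3\right) = 792$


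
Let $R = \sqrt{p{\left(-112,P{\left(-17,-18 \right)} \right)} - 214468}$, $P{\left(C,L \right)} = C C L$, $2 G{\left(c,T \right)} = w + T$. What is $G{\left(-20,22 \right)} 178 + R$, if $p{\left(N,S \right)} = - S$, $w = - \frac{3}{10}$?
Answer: $\frac{19313}{10} + i \sqrt{209266} \approx 1931.3 + 457.46 i$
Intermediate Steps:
$w = - \frac{3}{10}$ ($w = \left(-3\right) \frac{1}{10} = - \frac{3}{10} \approx -0.3$)
$G{\left(c,T \right)} = - \frac{3}{20} + \frac{T}{2}$ ($G{\left(c,T \right)} = \frac{- \frac{3}{10} + T}{2} = - \frac{3}{20} + \frac{T}{2}$)
$P{\left(C,L \right)} = L C^{2}$ ($P{\left(C,L \right)} = C^{2} L = L C^{2}$)
$R = i \sqrt{209266}$ ($R = \sqrt{- \left(-18\right) \left(-17\right)^{2} - 214468} = \sqrt{- \left(-18\right) 289 - 214468} = \sqrt{\left(-1\right) \left(-5202\right) - 214468} = \sqrt{5202 - 214468} = \sqrt{-209266} = i \sqrt{209266} \approx 457.46 i$)
$G{\left(-20,22 \right)} 178 + R = \left(- \frac{3}{20} + \frac{1}{2} \cdot 22\right) 178 + i \sqrt{209266} = \left(- \frac{3}{20} + 11\right) 178 + i \sqrt{209266} = \frac{217}{20} \cdot 178 + i \sqrt{209266} = \frac{19313}{10} + i \sqrt{209266}$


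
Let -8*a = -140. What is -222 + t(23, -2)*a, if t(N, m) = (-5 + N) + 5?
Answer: 361/2 ≈ 180.50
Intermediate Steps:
a = 35/2 (a = -⅛*(-140) = 35/2 ≈ 17.500)
t(N, m) = N
-222 + t(23, -2)*a = -222 + 23*(35/2) = -222 + 805/2 = 361/2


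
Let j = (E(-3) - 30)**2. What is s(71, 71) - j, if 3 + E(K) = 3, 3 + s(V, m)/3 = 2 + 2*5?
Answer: -873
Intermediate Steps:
s(V, m) = 27 (s(V, m) = -9 + 3*(2 + 2*5) = -9 + 3*(2 + 10) = -9 + 3*12 = -9 + 36 = 27)
E(K) = 0 (E(K) = -3 + 3 = 0)
j = 900 (j = (0 - 30)**2 = (-30)**2 = 900)
s(71, 71) - j = 27 - 1*900 = 27 - 900 = -873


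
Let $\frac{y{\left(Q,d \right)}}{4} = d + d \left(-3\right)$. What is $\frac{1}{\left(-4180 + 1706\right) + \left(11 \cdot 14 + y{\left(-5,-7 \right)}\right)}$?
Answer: $- \frac{1}{2264} \approx -0.0004417$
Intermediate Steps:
$y{\left(Q,d \right)} = - 8 d$ ($y{\left(Q,d \right)} = 4 \left(d + d \left(-3\right)\right) = 4 \left(d - 3 d\right) = 4 \left(- 2 d\right) = - 8 d$)
$\frac{1}{\left(-4180 + 1706\right) + \left(11 \cdot 14 + y{\left(-5,-7 \right)}\right)} = \frac{1}{\left(-4180 + 1706\right) + \left(11 \cdot 14 - -56\right)} = \frac{1}{-2474 + \left(154 + 56\right)} = \frac{1}{-2474 + 210} = \frac{1}{-2264} = - \frac{1}{2264}$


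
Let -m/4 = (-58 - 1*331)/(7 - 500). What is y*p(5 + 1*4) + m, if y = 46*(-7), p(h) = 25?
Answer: -3970206/493 ≈ -8053.2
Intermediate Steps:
y = -322
m = -1556/493 (m = -4*(-58 - 1*331)/(7 - 500) = -4*(-58 - 331)/(-493) = -(-1556)*(-1)/493 = -4*389/493 = -1556/493 ≈ -3.1562)
y*p(5 + 1*4) + m = -322*25 - 1556/493 = -8050 - 1556/493 = -3970206/493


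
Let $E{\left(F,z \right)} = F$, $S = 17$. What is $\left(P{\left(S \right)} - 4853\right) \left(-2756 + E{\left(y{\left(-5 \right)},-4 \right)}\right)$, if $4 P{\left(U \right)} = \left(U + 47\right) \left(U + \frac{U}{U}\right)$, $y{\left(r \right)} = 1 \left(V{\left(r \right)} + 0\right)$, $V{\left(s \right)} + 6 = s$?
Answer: $12631355$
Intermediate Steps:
$V{\left(s \right)} = -6 + s$
$y{\left(r \right)} = -6 + r$ ($y{\left(r \right)} = 1 \left(\left(-6 + r\right) + 0\right) = 1 \left(-6 + r\right) = -6 + r$)
$P{\left(U \right)} = \frac{\left(1 + U\right) \left(47 + U\right)}{4}$ ($P{\left(U \right)} = \frac{\left(U + 47\right) \left(U + \frac{U}{U}\right)}{4} = \frac{\left(47 + U\right) \left(U + 1\right)}{4} = \frac{\left(47 + U\right) \left(1 + U\right)}{4} = \frac{\left(1 + U\right) \left(47 + U\right)}{4}$)
$\left(P{\left(S \right)} - 4853\right) \left(-2756 + E{\left(y{\left(-5 \right)},-4 \right)}\right) = \left(\left(\frac{47}{4} + 12 \cdot 17 + \frac{17^{2}}{4}\right) - 4853\right) \left(-2756 - 11\right) = \left(\left(\frac{47}{4} + 204 + \frac{1}{4} \cdot 289\right) - 4853\right) \left(-2756 - 11\right) = \left(\left(\frac{47}{4} + 204 + \frac{289}{4}\right) - 4853\right) \left(-2767\right) = \left(288 - 4853\right) \left(-2767\right) = \left(-4565\right) \left(-2767\right) = 12631355$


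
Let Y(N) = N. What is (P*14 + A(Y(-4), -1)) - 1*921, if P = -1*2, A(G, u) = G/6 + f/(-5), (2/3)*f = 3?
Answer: -28517/30 ≈ -950.57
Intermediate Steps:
f = 9/2 (f = (3/2)*3 = 9/2 ≈ 4.5000)
A(G, u) = -9/10 + G/6 (A(G, u) = G/6 + (9/2)/(-5) = G*(⅙) + (9/2)*(-⅕) = G/6 - 9/10 = -9/10 + G/6)
P = -2
(P*14 + A(Y(-4), -1)) - 1*921 = (-2*14 + (-9/10 + (⅙)*(-4))) - 1*921 = (-28 + (-9/10 - ⅔)) - 921 = (-28 - 47/30) - 921 = -887/30 - 921 = -28517/30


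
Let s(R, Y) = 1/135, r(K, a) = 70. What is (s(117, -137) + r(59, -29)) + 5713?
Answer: 780706/135 ≈ 5783.0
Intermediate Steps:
s(R, Y) = 1/135
(s(117, -137) + r(59, -29)) + 5713 = (1/135 + 70) + 5713 = 9451/135 + 5713 = 780706/135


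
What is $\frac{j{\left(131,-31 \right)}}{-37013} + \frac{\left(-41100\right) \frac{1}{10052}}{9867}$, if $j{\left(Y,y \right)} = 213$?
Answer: $- \frac{1887269266}{305921957341} \approx -0.0061691$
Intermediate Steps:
$\frac{j{\left(131,-31 \right)}}{-37013} + \frac{\left(-41100\right) \frac{1}{10052}}{9867} = \frac{213}{-37013} + \frac{\left(-41100\right) \frac{1}{10052}}{9867} = 213 \left(- \frac{1}{37013}\right) + \left(-41100\right) \frac{1}{10052} \cdot \frac{1}{9867} = - \frac{213}{37013} - \frac{3425}{8265257} = - \frac{1887269266}{305921957341}$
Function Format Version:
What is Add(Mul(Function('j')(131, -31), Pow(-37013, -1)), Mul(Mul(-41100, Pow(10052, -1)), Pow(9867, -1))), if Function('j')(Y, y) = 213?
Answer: Rational(-1887269266, 305921957341) ≈ -0.0061691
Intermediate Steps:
Add(Mul(Function('j')(131, -31), Pow(-37013, -1)), Mul(Mul(-41100, Pow(10052, -1)), Pow(9867, -1))) = Add(Mul(213, Pow(-37013, -1)), Mul(Mul(-41100, Pow(10052, -1)), Pow(9867, -1))) = Add(Mul(213, Rational(-1, 37013)), Mul(Mul(-41100, Rational(1, 10052)), Rational(1, 9867))) = Add(Rational(-213, 37013), Mul(Rational(-10275, 2513), Rational(1, 9867))) = Add(Rational(-213, 37013), Rational(-3425, 8265257)) = Rational(-1887269266, 305921957341)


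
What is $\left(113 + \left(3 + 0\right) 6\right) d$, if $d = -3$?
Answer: $-393$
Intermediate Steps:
$\left(113 + \left(3 + 0\right) 6\right) d = \left(113 + \left(3 + 0\right) 6\right) \left(-3\right) = \left(113 + 3 \cdot 6\right) \left(-3\right) = \left(113 + 18\right) \left(-3\right) = 131 \left(-3\right) = -393$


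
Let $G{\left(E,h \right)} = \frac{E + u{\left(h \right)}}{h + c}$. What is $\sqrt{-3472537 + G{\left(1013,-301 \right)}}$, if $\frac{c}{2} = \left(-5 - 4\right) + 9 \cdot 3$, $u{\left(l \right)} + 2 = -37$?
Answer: $\frac{3 i \sqrt{27095463215}}{265} \approx 1863.5 i$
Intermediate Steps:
$u{\left(l \right)} = -39$ ($u{\left(l \right)} = -2 - 37 = -39$)
$c = 36$ ($c = 2 \left(\left(-5 - 4\right) + 9 \cdot 3\right) = 2 \left(-9 + 27\right) = 2 \cdot 18 = 36$)
$G{\left(E,h \right)} = \frac{-39 + E}{36 + h}$ ($G{\left(E,h \right)} = \frac{E - 39}{h + 36} = \frac{-39 + E}{36 + h}$)
$\sqrt{-3472537 + G{\left(1013,-301 \right)}} = \sqrt{-3472537 + \frac{-39 + 1013}{36 - 301}} = \sqrt{-3472537 + \frac{1}{-265} \cdot 974} = \sqrt{-3472537 - \frac{974}{265}} = \sqrt{- \frac{920223279}{265}} = \frac{3 i \sqrt{27095463215}}{265}$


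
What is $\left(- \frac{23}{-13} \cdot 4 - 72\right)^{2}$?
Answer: $\frac{712336}{169} \approx 4215.0$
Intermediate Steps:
$\left(- \frac{23}{-13} \cdot 4 - 72\right)^{2} = \left(\left(-23\right) \left(- \frac{1}{13}\right) 4 - 72\right)^{2} = \left(\frac{23}{13} \cdot 4 - 72\right)^{2} = \left(\frac{92}{13} - 72\right)^{2} = \left(- \frac{844}{13}\right)^{2} = \frac{712336}{169}$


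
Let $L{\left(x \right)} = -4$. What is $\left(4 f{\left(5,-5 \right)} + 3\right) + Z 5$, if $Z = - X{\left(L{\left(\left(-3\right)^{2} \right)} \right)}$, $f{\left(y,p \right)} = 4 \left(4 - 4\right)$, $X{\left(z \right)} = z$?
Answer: $23$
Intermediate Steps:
$f{\left(y,p \right)} = 0$ ($f{\left(y,p \right)} = 4 \cdot 0 = 0$)
$Z = 4$ ($Z = \left(-1\right) \left(-4\right) = 4$)
$\left(4 f{\left(5,-5 \right)} + 3\right) + Z 5 = \left(4 \cdot 0 + 3\right) + 4 \cdot 5 = \left(0 + 3\right) + 20 = 3 + 20 = 23$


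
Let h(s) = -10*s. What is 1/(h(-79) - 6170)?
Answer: -1/5380 ≈ -0.00018587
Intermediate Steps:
1/(h(-79) - 6170) = 1/(-10*(-79) - 6170) = 1/(790 - 6170) = 1/(-5380) = -1/5380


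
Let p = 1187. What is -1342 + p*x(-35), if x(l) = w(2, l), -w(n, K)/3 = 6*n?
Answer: -44074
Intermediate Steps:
w(n, K) = -18*n
x(l) = -36 (x(l) = -18*2 = -36)
-1342 + p*x(-35) = -1342 + 1187*(-36) = -1342 - 42732 = -44074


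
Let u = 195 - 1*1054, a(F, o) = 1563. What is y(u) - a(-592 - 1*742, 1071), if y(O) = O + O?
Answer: -3281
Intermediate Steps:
u = -859 (u = 195 - 1054 = -859)
y(O) = 2*O
y(u) - a(-592 - 1*742, 1071) = 2*(-859) - 1*1563 = -1718 - 1563 = -3281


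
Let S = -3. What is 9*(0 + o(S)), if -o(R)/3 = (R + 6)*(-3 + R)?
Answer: 486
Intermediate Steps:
o(R) = -3*(-3 + R)*(6 + R) (o(R) = -3*(R + 6)*(-3 + R) = -3*(6 + R)*(-3 + R) = -3*(-3 + R)*(6 + R))
9*(0 + o(S)) = 9*(0 + (54 - 9*(-3) - 3*(-3)²)) = 9*(0 + (54 + 27 - 3*9)) = 9*(0 + (54 + 27 - 27)) = 9*(0 + 54) = 9*54 = 486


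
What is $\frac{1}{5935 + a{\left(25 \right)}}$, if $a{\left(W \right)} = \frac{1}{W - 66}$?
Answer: $\frac{41}{243334} \approx 0.00016849$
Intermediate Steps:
$a{\left(W \right)} = \frac{1}{-66 + W}$
$\frac{1}{5935 + a{\left(25 \right)}} = \frac{1}{5935 + \frac{1}{-66 + 25}} = \frac{1}{5935 + \frac{1}{-41}} = \frac{1}{5935 - \frac{1}{41}} = \frac{1}{\frac{243334}{41}} = \frac{41}{243334}$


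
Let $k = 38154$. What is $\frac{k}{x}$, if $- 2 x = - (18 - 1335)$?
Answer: $- \frac{25436}{439} \approx -57.941$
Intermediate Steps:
$x = - \frac{1317}{2}$ ($x = - \frac{\left(-1\right) \left(18 - 1335\right)}{2} = - \frac{\left(-1\right) \left(-1317\right)}{2} = \left(- \frac{1}{2}\right) 1317 = - \frac{1317}{2} \approx -658.5$)
$\frac{k}{x} = \frac{38154}{- \frac{1317}{2}} = 38154 \left(- \frac{2}{1317}\right) = - \frac{25436}{439}$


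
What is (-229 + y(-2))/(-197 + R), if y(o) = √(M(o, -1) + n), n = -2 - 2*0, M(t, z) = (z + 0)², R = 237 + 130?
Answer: -229/170 + I/170 ≈ -1.3471 + 0.0058824*I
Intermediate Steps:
R = 367
M(t, z) = z²
n = -2 (n = -2 + 0 = -2)
y(o) = I (y(o) = √((-1)² - 2) = √(1 - 2) = √(-1) = I)
(-229 + y(-2))/(-197 + R) = (-229 + I)/(-197 + 367) = (-229 + I)/170 = (-229 + I)*(1/170) = -229/170 + I/170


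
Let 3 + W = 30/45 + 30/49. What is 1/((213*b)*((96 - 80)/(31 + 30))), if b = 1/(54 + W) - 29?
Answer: -468785/759022944 ≈ -0.00061762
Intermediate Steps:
W = -253/147 (W = -3 + (30/45 + 30/49) = -3 + (30*(1/45) + 30*(1/49)) = -3 + (⅔ + 30/49) = -3 + 188/147 = -253/147 ≈ -1.7211)
b = -222718/7685 (b = 1/(54 - 253/147) - 29 = 1/(7685/147) - 29 = 147/7685 - 29 = -222718/7685 ≈ -28.981)
1/((213*b)*((96 - 80)/(31 + 30))) = 1/((213*(-222718/7685))*((96 - 80)/(31 + 30))) = 1/(-759022944/(7685*61)) = 1/(-47438934/7685*16/61) = 1/(-759022944/468785) = -468785/759022944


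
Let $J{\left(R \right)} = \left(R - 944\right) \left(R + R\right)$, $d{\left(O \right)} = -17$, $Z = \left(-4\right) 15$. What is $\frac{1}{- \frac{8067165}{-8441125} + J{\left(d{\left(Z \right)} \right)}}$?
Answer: $\frac{1688225}{55162677083} \approx 3.0604 \cdot 10^{-5}$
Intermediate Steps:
$Z = -60$
$J{\left(R \right)} = 2 R \left(-944 + R\right)$ ($J{\left(R \right)} = \left(-944 + R\right) 2 R = 2 R \left(-944 + R\right)$)
$\frac{1}{- \frac{8067165}{-8441125} + J{\left(d{\left(Z \right)} \right)}} = \frac{1}{- \frac{8067165}{-8441125} + 2 \left(-17\right) \left(-944 - 17\right)} = \frac{1}{\left(-8067165\right) \left(- \frac{1}{8441125}\right) + 2 \left(-17\right) \left(-961\right)} = \frac{1}{\frac{1613433}{1688225} + 32674} = \frac{1}{\frac{55162677083}{1688225}} = \frac{1688225}{55162677083}$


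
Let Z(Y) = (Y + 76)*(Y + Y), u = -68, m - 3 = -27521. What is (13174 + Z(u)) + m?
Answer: -15432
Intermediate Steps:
m = -27518 (m = 3 - 27521 = -27518)
Z(Y) = 2*Y*(76 + Y) (Z(Y) = (76 + Y)*(2*Y) = 2*Y*(76 + Y))
(13174 + Z(u)) + m = (13174 + 2*(-68)*(76 - 68)) - 27518 = (13174 + 2*(-68)*8) - 27518 = (13174 - 1088) - 27518 = 12086 - 27518 = -15432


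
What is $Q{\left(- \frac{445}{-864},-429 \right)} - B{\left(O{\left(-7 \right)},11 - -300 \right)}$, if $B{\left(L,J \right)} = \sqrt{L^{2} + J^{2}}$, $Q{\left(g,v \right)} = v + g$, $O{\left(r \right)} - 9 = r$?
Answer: $- \frac{370211}{864} - 5 \sqrt{3869} \approx -739.49$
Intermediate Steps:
$O{\left(r \right)} = 9 + r$
$Q{\left(g,v \right)} = g + v$
$B{\left(L,J \right)} = \sqrt{J^{2} + L^{2}}$
$Q{\left(- \frac{445}{-864},-429 \right)} - B{\left(O{\left(-7 \right)},11 - -300 \right)} = \left(- \frac{445}{-864} - 429\right) - \sqrt{\left(11 - -300\right)^{2} + \left(9 - 7\right)^{2}} = \left(\left(-445\right) \left(- \frac{1}{864}\right) - 429\right) - \sqrt{\left(11 + 300\right)^{2} + 2^{2}} = \left(\frac{445}{864} - 429\right) - \sqrt{311^{2} + 4} = - \frac{370211}{864} - \sqrt{96721 + 4} = - \frac{370211}{864} - \sqrt{96725} = - \frac{370211}{864} - 5 \sqrt{3869}$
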